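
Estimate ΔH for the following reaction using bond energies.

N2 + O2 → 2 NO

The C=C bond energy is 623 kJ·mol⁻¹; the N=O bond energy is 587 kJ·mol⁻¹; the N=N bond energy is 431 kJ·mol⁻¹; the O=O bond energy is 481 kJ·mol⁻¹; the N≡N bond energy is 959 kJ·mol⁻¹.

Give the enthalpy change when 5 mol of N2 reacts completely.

Bonds broken (reactants):
  N≡N: 1 × 959 = 959
  O=O: 1 × 481 = 481
  Σ(broken) = 1440 kJ
Bonds formed (products):
  N=O: 2 × 587 = 1174
  Σ(formed) = 1174 kJ
ΔH = Σ(broken) − Σ(formed) = 1440 − 1174 = +266 kJ
For 5× the reaction as written: 5 × (+266) = +1330 kJ

ΔH = +1330 kJ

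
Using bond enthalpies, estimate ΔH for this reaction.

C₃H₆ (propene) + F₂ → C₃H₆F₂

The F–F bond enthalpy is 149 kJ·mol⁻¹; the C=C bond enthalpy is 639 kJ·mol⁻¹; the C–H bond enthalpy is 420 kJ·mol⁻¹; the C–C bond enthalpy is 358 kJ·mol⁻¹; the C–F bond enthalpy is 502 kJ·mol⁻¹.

ΔH ≈ −574 kJ

Bonds broken (reactants):
  C–C: 1 × 358 = 358
  C–H: 6 × 420 = 2520
  C=C: 1 × 639 = 639
  F–F: 1 × 149 = 149
  Σ(broken) = 3666 kJ
Bonds formed (products):
  C–C: 2 × 358 = 716
  C–F: 2 × 502 = 1004
  C–H: 6 × 420 = 2520
  Σ(formed) = 4240 kJ
ΔH = Σ(broken) − Σ(formed) = 3666 − 4240 = −574 kJ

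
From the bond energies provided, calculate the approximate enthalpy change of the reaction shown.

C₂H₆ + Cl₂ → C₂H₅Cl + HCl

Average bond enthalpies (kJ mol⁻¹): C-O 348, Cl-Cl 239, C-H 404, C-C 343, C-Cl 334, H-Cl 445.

ΔH ≈ −136 kJ

Bonds broken (reactants):
  C-C: 1 × 343 = 343
  C-H: 6 × 404 = 2424
  Cl-Cl: 1 × 239 = 239
  Σ(broken) = 3006 kJ
Bonds formed (products):
  C-C: 1 × 343 = 343
  C-Cl: 1 × 334 = 334
  C-H: 5 × 404 = 2020
  H-Cl: 1 × 445 = 445
  Σ(formed) = 3142 kJ
ΔH = Σ(broken) − Σ(formed) = 3006 − 3142 = −136 kJ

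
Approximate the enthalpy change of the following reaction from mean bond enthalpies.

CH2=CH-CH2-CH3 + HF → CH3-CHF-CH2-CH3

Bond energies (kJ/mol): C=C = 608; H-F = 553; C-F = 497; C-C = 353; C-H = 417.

Bonds broken (reactants):
  C-C: 2 × 353 = 706
  C-H: 8 × 417 = 3336
  C=C: 1 × 608 = 608
  H-F: 1 × 553 = 553
  Σ(broken) = 5203 kJ
Bonds formed (products):
  C-C: 3 × 353 = 1059
  C-F: 1 × 497 = 497
  C-H: 9 × 417 = 3753
  Σ(formed) = 5309 kJ
ΔH = Σ(broken) − Σ(formed) = 5203 − 5309 = −106 kJ

ΔH ≈ −106 kJ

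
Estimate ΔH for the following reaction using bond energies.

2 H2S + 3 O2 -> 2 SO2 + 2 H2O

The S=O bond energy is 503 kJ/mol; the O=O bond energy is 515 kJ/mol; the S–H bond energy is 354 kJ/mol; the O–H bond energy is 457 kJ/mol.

ΔH ≈ −879 kJ

Bonds broken (reactants):
  O=O: 3 × 515 = 1545
  S–H: 4 × 354 = 1416
  Σ(broken) = 2961 kJ
Bonds formed (products):
  O–H: 4 × 457 = 1828
  S=O: 4 × 503 = 2012
  Σ(formed) = 3840 kJ
ΔH = Σ(broken) − Σ(formed) = 2961 − 3840 = −879 kJ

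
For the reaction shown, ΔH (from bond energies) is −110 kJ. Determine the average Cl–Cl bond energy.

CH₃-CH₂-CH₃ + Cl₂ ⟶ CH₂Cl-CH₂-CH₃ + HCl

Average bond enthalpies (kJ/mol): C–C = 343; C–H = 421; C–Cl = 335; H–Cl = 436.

D(Cl–Cl) ≈ 240 kJ/mol

Let D be the Cl–Cl bond energy.
Σ(broken) = 2×343 + 8×421 + 1×D = 4054 + D
Σ(formed) = 2×343 + 1×335 + 7×421 + 1×436 = 4404
ΔH = Σ(broken) − Σ(formed) = (4054 + D) − (4404) = −350 + D
Setting this equal to −110 kJ gives D = 240 kJ/mol.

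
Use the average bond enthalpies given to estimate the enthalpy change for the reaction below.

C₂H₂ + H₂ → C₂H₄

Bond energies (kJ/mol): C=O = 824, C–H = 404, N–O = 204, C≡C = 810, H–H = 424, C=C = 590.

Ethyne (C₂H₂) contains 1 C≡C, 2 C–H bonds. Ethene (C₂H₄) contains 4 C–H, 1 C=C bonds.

Bonds broken (reactants):
  C≡C: 1 × 810 = 810
  C–H: 2 × 404 = 808
  H–H: 1 × 424 = 424
  Σ(broken) = 2042 kJ
Bonds formed (products):
  C–H: 4 × 404 = 1616
  C=C: 1 × 590 = 590
  Σ(formed) = 2206 kJ
ΔH = Σ(broken) − Σ(formed) = 2042 − 2206 = −164 kJ

ΔH ≈ −164 kJ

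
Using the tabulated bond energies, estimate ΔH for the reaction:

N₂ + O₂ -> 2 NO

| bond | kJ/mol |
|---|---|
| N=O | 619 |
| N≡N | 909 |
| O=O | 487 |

Bonds broken (reactants):
  N≡N: 1 × 909 = 909
  O=O: 1 × 487 = 487
  Σ(broken) = 1396 kJ
Bonds formed (products):
  N=O: 2 × 619 = 1238
  Σ(formed) = 1238 kJ
ΔH = Σ(broken) − Σ(formed) = 1396 − 1238 = +158 kJ

ΔH ≈ +158 kJ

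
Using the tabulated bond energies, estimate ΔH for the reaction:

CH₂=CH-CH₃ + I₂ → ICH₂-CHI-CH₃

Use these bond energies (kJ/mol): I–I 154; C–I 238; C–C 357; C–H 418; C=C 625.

ΔH ≈ −54 kJ

Bonds broken (reactants):
  C–C: 1 × 357 = 357
  C–H: 6 × 418 = 2508
  C=C: 1 × 625 = 625
  I–I: 1 × 154 = 154
  Σ(broken) = 3644 kJ
Bonds formed (products):
  C–C: 2 × 357 = 714
  C–H: 6 × 418 = 2508
  C–I: 2 × 238 = 476
  Σ(formed) = 3698 kJ
ΔH = Σ(broken) − Σ(formed) = 3644 − 3698 = −54 kJ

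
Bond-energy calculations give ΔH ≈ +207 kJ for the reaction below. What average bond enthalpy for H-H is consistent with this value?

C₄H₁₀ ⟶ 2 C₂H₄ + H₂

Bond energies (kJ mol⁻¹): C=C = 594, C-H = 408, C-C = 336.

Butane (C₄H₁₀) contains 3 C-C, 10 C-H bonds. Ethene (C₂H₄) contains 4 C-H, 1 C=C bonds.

Let D be the H-H bond energy.
Σ(broken) = 3×336 + 10×408 = 5088
Σ(formed) = 8×408 + 2×594 + 1×D = 4452 + D
ΔH = Σ(broken) − Σ(formed) = (5088) − (4452 + D) = +636 − D
Setting this equal to +207 kJ gives D = 429 kJ/mol.

D(H-H) ≈ 429 kJ/mol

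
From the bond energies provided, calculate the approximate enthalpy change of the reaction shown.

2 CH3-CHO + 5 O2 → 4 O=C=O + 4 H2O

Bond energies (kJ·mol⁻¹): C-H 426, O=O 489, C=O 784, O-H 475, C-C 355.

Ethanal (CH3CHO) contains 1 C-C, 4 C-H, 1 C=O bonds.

ΔH ≈ −1941 kJ

Bonds broken (reactants):
  C-C: 2 × 355 = 710
  C-H: 8 × 426 = 3408
  C=O: 2 × 784 = 1568
  O=O: 5 × 489 = 2445
  Σ(broken) = 8131 kJ
Bonds formed (products):
  C=O: 8 × 784 = 6272
  O-H: 8 × 475 = 3800
  Σ(formed) = 10072 kJ
ΔH = Σ(broken) − Σ(formed) = 8131 − 10072 = −1941 kJ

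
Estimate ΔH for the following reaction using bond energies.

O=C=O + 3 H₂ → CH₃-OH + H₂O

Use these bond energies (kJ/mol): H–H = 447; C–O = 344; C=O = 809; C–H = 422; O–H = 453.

Bonds broken (reactants):
  C=O: 2 × 809 = 1618
  H–H: 3 × 447 = 1341
  Σ(broken) = 2959 kJ
Bonds formed (products):
  C–H: 3 × 422 = 1266
  C–O: 1 × 344 = 344
  O–H: 3 × 453 = 1359
  Σ(formed) = 2969 kJ
ΔH = Σ(broken) − Σ(formed) = 2959 − 2969 = −10 kJ

ΔH ≈ −10 kJ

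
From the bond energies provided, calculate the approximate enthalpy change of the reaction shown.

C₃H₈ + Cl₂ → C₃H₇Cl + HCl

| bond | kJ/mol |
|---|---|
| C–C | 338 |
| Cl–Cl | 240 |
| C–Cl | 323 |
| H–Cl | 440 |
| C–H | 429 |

ΔH ≈ −94 kJ

Bonds broken (reactants):
  C–C: 2 × 338 = 676
  C–H: 8 × 429 = 3432
  Cl–Cl: 1 × 240 = 240
  Σ(broken) = 4348 kJ
Bonds formed (products):
  C–C: 2 × 338 = 676
  C–Cl: 1 × 323 = 323
  C–H: 7 × 429 = 3003
  H–Cl: 1 × 440 = 440
  Σ(formed) = 4442 kJ
ΔH = Σ(broken) − Σ(formed) = 4348 − 4442 = −94 kJ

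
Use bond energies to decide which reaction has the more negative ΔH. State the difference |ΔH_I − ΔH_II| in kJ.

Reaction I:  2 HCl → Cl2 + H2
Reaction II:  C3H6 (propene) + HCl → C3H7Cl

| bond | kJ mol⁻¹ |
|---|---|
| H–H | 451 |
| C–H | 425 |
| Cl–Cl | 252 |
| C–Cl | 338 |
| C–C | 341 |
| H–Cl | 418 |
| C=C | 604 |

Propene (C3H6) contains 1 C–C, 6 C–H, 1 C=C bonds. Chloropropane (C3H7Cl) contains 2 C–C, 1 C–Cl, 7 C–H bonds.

Reaction I:
  Bonds broken (reactants):
    H–Cl: 2 × 418 = 836
    Σ(broken) = 836 kJ
  Bonds formed (products):
    Cl–Cl: 1 × 252 = 252
    H–H: 1 × 451 = 451
    Σ(formed) = 703 kJ
  ΔH_I = 836 − 703 = +133 kJ
Reaction II:
  Bonds broken (reactants):
    C–C: 1 × 341 = 341
    C–H: 6 × 425 = 2550
    C=C: 1 × 604 = 604
    H–Cl: 1 × 418 = 418
    Σ(broken) = 3913 kJ
  Bonds formed (products):
    C–C: 2 × 341 = 682
    C–Cl: 1 × 338 = 338
    C–H: 7 × 425 = 2975
    Σ(formed) = 3995 kJ
  ΔH_II = 3913 − 3995 = −82 kJ
ΔH_I − ΔH_II = +215 kJ, so reaction II has the more negative ΔH; |ΔH_I − ΔH_II| = 215 kJ.

Reaction II, by 215 kJ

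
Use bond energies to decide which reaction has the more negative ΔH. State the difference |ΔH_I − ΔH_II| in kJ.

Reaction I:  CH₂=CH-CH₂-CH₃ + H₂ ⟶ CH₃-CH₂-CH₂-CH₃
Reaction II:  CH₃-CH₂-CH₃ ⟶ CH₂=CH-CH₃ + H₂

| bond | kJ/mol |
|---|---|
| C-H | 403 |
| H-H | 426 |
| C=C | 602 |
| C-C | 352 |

Reaction I:
  Bonds broken (reactants):
    C-C: 2 × 352 = 704
    C-H: 8 × 403 = 3224
    C=C: 1 × 602 = 602
    H-H: 1 × 426 = 426
    Σ(broken) = 4956 kJ
  Bonds formed (products):
    C-C: 3 × 352 = 1056
    C-H: 10 × 403 = 4030
    Σ(formed) = 5086 kJ
  ΔH_I = 4956 − 5086 = −130 kJ
Reaction II:
  Bonds broken (reactants):
    C-C: 2 × 352 = 704
    C-H: 8 × 403 = 3224
    Σ(broken) = 3928 kJ
  Bonds formed (products):
    C-C: 1 × 352 = 352
    C-H: 6 × 403 = 2418
    C=C: 1 × 602 = 602
    H-H: 1 × 426 = 426
    Σ(formed) = 3798 kJ
  ΔH_II = 3928 − 3798 = +130 kJ
ΔH_I − ΔH_II = −260 kJ, so reaction I has the more negative ΔH; |ΔH_I − ΔH_II| = 260 kJ.

Reaction I, by 260 kJ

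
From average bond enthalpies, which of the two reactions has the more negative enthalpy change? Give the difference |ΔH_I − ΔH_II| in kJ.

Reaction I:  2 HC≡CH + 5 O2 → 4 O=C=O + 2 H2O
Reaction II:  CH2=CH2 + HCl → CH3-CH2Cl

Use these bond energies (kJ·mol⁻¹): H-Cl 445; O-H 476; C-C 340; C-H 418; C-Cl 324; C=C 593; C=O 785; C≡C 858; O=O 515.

Reaction I, by 2177 kJ

Reaction I:
  Bonds broken (reactants):
    C≡C: 2 × 858 = 1716
    C-H: 4 × 418 = 1672
    O=O: 5 × 515 = 2575
    Σ(broken) = 5963 kJ
  Bonds formed (products):
    C=O: 8 × 785 = 6280
    O-H: 4 × 476 = 1904
    Σ(formed) = 8184 kJ
  ΔH_I = 5963 − 8184 = −2221 kJ
Reaction II:
  Bonds broken (reactants):
    C-H: 4 × 418 = 1672
    C=C: 1 × 593 = 593
    H-Cl: 1 × 445 = 445
    Σ(broken) = 2710 kJ
  Bonds formed (products):
    C-C: 1 × 340 = 340
    C-Cl: 1 × 324 = 324
    C-H: 5 × 418 = 2090
    Σ(formed) = 2754 kJ
  ΔH_II = 2710 − 2754 = −44 kJ
ΔH_I − ΔH_II = −2177 kJ, so reaction I has the more negative ΔH; |ΔH_I − ΔH_II| = 2177 kJ.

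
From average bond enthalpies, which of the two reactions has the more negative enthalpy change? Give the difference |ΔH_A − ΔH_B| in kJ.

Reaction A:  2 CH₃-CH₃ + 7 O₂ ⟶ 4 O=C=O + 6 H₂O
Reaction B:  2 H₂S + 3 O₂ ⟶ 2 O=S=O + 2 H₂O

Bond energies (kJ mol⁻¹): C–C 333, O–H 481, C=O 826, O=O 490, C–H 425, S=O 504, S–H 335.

Reaction A:
  Bonds broken (reactants):
    C–C: 2 × 333 = 666
    C–H: 12 × 425 = 5100
    O=O: 7 × 490 = 3430
    Σ(broken) = 9196 kJ
  Bonds formed (products):
    C=O: 8 × 826 = 6608
    O–H: 12 × 481 = 5772
    Σ(formed) = 12380 kJ
  ΔH_A = 9196 − 12380 = −3184 kJ
Reaction B:
  Bonds broken (reactants):
    O=O: 3 × 490 = 1470
    S–H: 4 × 335 = 1340
    Σ(broken) = 2810 kJ
  Bonds formed (products):
    O–H: 4 × 481 = 1924
    S=O: 4 × 504 = 2016
    Σ(formed) = 3940 kJ
  ΔH_B = 2810 − 3940 = −1130 kJ
ΔH_A − ΔH_B = −2054 kJ, so reaction A has the more negative ΔH; |ΔH_A − ΔH_B| = 2054 kJ.

Reaction A, by 2054 kJ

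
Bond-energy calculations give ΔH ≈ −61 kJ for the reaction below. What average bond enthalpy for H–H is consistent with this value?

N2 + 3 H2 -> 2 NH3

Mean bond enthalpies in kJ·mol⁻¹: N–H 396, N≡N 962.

Let D be the H–H bond energy.
Σ(broken) = 3×D + 1×962 = 962 + 3D
Σ(formed) = 6×396 = 2376
ΔH = Σ(broken) − Σ(formed) = (962 + 3D) − (2376) = −1414 + 3D
Setting this equal to −61 kJ gives 3D = 1353, so D = 451 kJ/mol.

D(H–H) ≈ 451 kJ/mol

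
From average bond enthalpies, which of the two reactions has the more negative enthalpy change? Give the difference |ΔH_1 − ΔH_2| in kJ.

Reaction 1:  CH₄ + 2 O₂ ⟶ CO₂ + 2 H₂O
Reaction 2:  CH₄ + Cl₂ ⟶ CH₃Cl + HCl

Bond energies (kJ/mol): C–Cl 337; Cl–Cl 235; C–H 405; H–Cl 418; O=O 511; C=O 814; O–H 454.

Reaction 1, by 687 kJ

Reaction 1:
  Bonds broken (reactants):
    C–H: 4 × 405 = 1620
    O=O: 2 × 511 = 1022
    Σ(broken) = 2642 kJ
  Bonds formed (products):
    C=O: 2 × 814 = 1628
    O–H: 4 × 454 = 1816
    Σ(formed) = 3444 kJ
  ΔH_1 = 2642 − 3444 = −802 kJ
Reaction 2:
  Bonds broken (reactants):
    C–H: 4 × 405 = 1620
    Cl–Cl: 1 × 235 = 235
    Σ(broken) = 1855 kJ
  Bonds formed (products):
    C–Cl: 1 × 337 = 337
    C–H: 3 × 405 = 1215
    H–Cl: 1 × 418 = 418
    Σ(formed) = 1970 kJ
  ΔH_2 = 1855 − 1970 = −115 kJ
ΔH_1 − ΔH_2 = −687 kJ, so reaction 1 has the more negative ΔH; |ΔH_1 − ΔH_2| = 687 kJ.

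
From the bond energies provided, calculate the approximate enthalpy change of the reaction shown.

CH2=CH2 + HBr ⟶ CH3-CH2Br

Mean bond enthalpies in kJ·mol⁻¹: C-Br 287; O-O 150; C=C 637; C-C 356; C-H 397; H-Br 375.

ΔH ≈ −28 kJ

Bonds broken (reactants):
  C-H: 4 × 397 = 1588
  C=C: 1 × 637 = 637
  H-Br: 1 × 375 = 375
  Σ(broken) = 2600 kJ
Bonds formed (products):
  C-Br: 1 × 287 = 287
  C-C: 1 × 356 = 356
  C-H: 5 × 397 = 1985
  Σ(formed) = 2628 kJ
ΔH = Σ(broken) − Σ(formed) = 2600 − 2628 = −28 kJ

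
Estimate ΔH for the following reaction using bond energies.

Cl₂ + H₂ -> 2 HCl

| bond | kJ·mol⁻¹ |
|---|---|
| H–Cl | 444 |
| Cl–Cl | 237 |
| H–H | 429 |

Bonds broken (reactants):
  Cl–Cl: 1 × 237 = 237
  H–H: 1 × 429 = 429
  Σ(broken) = 666 kJ
Bonds formed (products):
  H–Cl: 2 × 444 = 888
  Σ(formed) = 888 kJ
ΔH = Σ(broken) − Σ(formed) = 666 − 888 = −222 kJ

ΔH ≈ −222 kJ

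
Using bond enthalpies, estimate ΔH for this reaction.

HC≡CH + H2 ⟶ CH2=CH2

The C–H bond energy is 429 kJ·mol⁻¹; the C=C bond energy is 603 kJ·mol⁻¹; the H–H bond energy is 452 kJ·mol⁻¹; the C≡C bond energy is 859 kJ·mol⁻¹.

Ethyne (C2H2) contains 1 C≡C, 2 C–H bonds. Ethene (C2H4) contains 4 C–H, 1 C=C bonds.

ΔH ≈ −150 kJ

Bonds broken (reactants):
  C≡C: 1 × 859 = 859
  C–H: 2 × 429 = 858
  H–H: 1 × 452 = 452
  Σ(broken) = 2169 kJ
Bonds formed (products):
  C–H: 4 × 429 = 1716
  C=C: 1 × 603 = 603
  Σ(formed) = 2319 kJ
ΔH = Σ(broken) − Σ(formed) = 2169 − 2319 = −150 kJ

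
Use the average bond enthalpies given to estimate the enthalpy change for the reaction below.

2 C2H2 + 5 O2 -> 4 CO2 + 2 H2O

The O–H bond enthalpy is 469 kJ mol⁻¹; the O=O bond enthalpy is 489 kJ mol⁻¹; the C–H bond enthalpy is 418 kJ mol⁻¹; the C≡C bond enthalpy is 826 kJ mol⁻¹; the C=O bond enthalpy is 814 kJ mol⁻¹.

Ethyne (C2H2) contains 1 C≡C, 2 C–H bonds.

ΔH ≈ −2619 kJ

Bonds broken (reactants):
  C≡C: 2 × 826 = 1652
  C–H: 4 × 418 = 1672
  O=O: 5 × 489 = 2445
  Σ(broken) = 5769 kJ
Bonds formed (products):
  C=O: 8 × 814 = 6512
  O–H: 4 × 469 = 1876
  Σ(formed) = 8388 kJ
ΔH = Σ(broken) − Σ(formed) = 5769 − 8388 = −2619 kJ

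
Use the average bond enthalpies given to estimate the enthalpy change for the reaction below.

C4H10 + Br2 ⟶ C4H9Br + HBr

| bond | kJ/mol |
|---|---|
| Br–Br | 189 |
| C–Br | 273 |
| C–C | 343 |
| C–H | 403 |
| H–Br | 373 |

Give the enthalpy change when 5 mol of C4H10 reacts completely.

ΔH = −270 kJ

Bonds broken (reactants):
  Br–Br: 1 × 189 = 189
  C–C: 3 × 343 = 1029
  C–H: 10 × 403 = 4030
  Σ(broken) = 5248 kJ
Bonds formed (products):
  C–Br: 1 × 273 = 273
  C–C: 3 × 343 = 1029
  C–H: 9 × 403 = 3627
  H–Br: 1 × 373 = 373
  Σ(formed) = 5302 kJ
ΔH = Σ(broken) − Σ(formed) = 5248 − 5302 = −54 kJ
For 5× the reaction as written: 5 × (−54) = −270 kJ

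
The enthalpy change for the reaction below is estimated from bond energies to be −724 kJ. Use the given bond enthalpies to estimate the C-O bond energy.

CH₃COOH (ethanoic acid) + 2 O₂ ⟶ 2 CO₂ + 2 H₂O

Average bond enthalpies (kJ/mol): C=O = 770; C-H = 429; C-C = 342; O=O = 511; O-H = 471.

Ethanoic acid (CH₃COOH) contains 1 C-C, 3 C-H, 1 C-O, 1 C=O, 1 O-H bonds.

Let D be the C-O bond energy.
Σ(broken) = 1×342 + 3×429 + 1×D + 1×770 + 1×471 + 2×511 = 3892 + D
Σ(formed) = 4×770 + 4×471 = 4964
ΔH = Σ(broken) − Σ(formed) = (3892 + D) − (4964) = −1072 + D
Setting this equal to −724 kJ gives D = 348 kJ/mol.

D(C-O) ≈ 348 kJ/mol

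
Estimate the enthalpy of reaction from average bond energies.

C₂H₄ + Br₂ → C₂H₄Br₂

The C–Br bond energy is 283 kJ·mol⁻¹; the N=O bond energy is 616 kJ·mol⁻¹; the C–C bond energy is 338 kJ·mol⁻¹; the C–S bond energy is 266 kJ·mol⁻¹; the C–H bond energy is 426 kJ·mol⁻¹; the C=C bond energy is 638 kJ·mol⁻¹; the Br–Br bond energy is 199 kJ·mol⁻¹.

ΔH ≈ −67 kJ

Bonds broken (reactants):
  Br–Br: 1 × 199 = 199
  C–H: 4 × 426 = 1704
  C=C: 1 × 638 = 638
  Σ(broken) = 2541 kJ
Bonds formed (products):
  C–Br: 2 × 283 = 566
  C–C: 1 × 338 = 338
  C–H: 4 × 426 = 1704
  Σ(formed) = 2608 kJ
ΔH = Σ(broken) − Σ(formed) = 2541 − 2608 = −67 kJ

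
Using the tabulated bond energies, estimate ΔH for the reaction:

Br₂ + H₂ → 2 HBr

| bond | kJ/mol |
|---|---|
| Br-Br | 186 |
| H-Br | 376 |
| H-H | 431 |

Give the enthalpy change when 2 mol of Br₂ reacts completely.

Bonds broken (reactants):
  Br-Br: 1 × 186 = 186
  H-H: 1 × 431 = 431
  Σ(broken) = 617 kJ
Bonds formed (products):
  H-Br: 2 × 376 = 752
  Σ(formed) = 752 kJ
ΔH = Σ(broken) − Σ(formed) = 617 − 752 = −135 kJ
For 2× the reaction as written: 2 × (−135) = −270 kJ

ΔH = −270 kJ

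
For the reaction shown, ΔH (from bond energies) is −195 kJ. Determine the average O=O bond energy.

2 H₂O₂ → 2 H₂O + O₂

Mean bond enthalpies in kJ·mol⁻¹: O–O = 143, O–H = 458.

Let D be the O=O bond energy.
Σ(broken) = 4×458 + 2×143 = 2118
Σ(formed) = 4×458 + 1×D = 1832 + D
ΔH = Σ(broken) − Σ(formed) = (2118) − (1832 + D) = +286 − D
Setting this equal to −195 kJ gives D = 481 kJ/mol.

D(O=O) ≈ 481 kJ/mol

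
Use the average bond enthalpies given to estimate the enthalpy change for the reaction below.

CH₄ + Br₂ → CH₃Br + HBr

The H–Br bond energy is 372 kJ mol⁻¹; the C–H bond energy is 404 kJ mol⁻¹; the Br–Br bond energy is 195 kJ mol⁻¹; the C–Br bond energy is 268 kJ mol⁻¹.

ΔH ≈ −41 kJ

Bonds broken (reactants):
  Br–Br: 1 × 195 = 195
  C–H: 4 × 404 = 1616
  Σ(broken) = 1811 kJ
Bonds formed (products):
  C–Br: 1 × 268 = 268
  C–H: 3 × 404 = 1212
  H–Br: 1 × 372 = 372
  Σ(formed) = 1852 kJ
ΔH = Σ(broken) − Σ(formed) = 1811 − 1852 = −41 kJ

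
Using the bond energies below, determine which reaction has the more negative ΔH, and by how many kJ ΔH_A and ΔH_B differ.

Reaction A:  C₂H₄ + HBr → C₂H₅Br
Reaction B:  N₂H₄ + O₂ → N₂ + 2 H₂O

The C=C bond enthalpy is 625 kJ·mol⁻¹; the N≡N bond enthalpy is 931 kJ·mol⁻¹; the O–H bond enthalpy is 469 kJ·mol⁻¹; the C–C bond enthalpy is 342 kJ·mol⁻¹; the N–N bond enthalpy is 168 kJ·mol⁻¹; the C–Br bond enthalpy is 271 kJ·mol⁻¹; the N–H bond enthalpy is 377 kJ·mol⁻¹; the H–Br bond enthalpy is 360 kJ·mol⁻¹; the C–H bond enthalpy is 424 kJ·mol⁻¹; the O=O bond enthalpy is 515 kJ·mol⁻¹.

Reaction A:
  Bonds broken (reactants):
    C–H: 4 × 424 = 1696
    C=C: 1 × 625 = 625
    H–Br: 1 × 360 = 360
    Σ(broken) = 2681 kJ
  Bonds formed (products):
    C–Br: 1 × 271 = 271
    C–C: 1 × 342 = 342
    C–H: 5 × 424 = 2120
    Σ(formed) = 2733 kJ
  ΔH_A = 2681 − 2733 = −52 kJ
Reaction B:
  Bonds broken (reactants):
    N–H: 4 × 377 = 1508
    N–N: 1 × 168 = 168
    O=O: 1 × 515 = 515
    Σ(broken) = 2191 kJ
  Bonds formed (products):
    N≡N: 1 × 931 = 931
    O–H: 4 × 469 = 1876
    Σ(formed) = 2807 kJ
  ΔH_B = 2191 − 2807 = −616 kJ
ΔH_A − ΔH_B = +564 kJ, so reaction B has the more negative ΔH; |ΔH_A − ΔH_B| = 564 kJ.

Reaction B, by 564 kJ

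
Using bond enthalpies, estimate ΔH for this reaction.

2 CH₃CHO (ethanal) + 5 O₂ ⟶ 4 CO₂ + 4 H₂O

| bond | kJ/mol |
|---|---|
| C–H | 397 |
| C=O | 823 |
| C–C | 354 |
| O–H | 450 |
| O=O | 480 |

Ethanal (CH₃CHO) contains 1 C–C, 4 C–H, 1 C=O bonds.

ΔH ≈ −2254 kJ

Bonds broken (reactants):
  C–C: 2 × 354 = 708
  C–H: 8 × 397 = 3176
  C=O: 2 × 823 = 1646
  O=O: 5 × 480 = 2400
  Σ(broken) = 7930 kJ
Bonds formed (products):
  C=O: 8 × 823 = 6584
  O–H: 8 × 450 = 3600
  Σ(formed) = 10184 kJ
ΔH = Σ(broken) − Σ(formed) = 7930 − 10184 = −2254 kJ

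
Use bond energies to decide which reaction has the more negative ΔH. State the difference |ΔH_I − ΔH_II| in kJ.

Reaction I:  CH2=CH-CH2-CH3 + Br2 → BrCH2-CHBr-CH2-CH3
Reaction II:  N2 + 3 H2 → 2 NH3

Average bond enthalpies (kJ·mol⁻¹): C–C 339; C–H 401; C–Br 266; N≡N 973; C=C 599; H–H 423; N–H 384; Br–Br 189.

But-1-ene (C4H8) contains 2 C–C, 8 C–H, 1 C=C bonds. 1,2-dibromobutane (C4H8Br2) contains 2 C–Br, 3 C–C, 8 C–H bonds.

Reaction I:
  Bonds broken (reactants):
    Br–Br: 1 × 189 = 189
    C–C: 2 × 339 = 678
    C–H: 8 × 401 = 3208
    C=C: 1 × 599 = 599
    Σ(broken) = 4674 kJ
  Bonds formed (products):
    C–Br: 2 × 266 = 532
    C–C: 3 × 339 = 1017
    C–H: 8 × 401 = 3208
    Σ(formed) = 4757 kJ
  ΔH_I = 4674 − 4757 = −83 kJ
Reaction II:
  Bonds broken (reactants):
    H–H: 3 × 423 = 1269
    N≡N: 1 × 973 = 973
    Σ(broken) = 2242 kJ
  Bonds formed (products):
    N–H: 6 × 384 = 2304
    Σ(formed) = 2304 kJ
  ΔH_II = 2242 − 2304 = −62 kJ
ΔH_I − ΔH_II = −21 kJ, so reaction I has the more negative ΔH; |ΔH_I − ΔH_II| = 21 kJ.

Reaction I, by 21 kJ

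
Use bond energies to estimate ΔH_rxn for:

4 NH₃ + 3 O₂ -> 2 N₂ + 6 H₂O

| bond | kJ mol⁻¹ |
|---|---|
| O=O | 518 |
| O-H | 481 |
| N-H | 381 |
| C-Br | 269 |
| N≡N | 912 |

ΔH ≈ −1470 kJ

Bonds broken (reactants):
  N-H: 12 × 381 = 4572
  O=O: 3 × 518 = 1554
  Σ(broken) = 6126 kJ
Bonds formed (products):
  N≡N: 2 × 912 = 1824
  O-H: 12 × 481 = 5772
  Σ(formed) = 7596 kJ
ΔH = Σ(broken) − Σ(formed) = 6126 − 7596 = −1470 kJ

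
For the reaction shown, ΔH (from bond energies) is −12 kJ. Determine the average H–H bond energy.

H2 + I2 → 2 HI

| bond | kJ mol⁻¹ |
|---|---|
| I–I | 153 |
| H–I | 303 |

D(H–H) ≈ 441 kJ/mol

Let D be the H–H bond energy.
Σ(broken) = 1×D + 1×153 = 153 + D
Σ(formed) = 2×303 = 606
ΔH = Σ(broken) − Σ(formed) = (153 + D) − (606) = −453 + D
Setting this equal to −12 kJ gives D = 441 kJ/mol.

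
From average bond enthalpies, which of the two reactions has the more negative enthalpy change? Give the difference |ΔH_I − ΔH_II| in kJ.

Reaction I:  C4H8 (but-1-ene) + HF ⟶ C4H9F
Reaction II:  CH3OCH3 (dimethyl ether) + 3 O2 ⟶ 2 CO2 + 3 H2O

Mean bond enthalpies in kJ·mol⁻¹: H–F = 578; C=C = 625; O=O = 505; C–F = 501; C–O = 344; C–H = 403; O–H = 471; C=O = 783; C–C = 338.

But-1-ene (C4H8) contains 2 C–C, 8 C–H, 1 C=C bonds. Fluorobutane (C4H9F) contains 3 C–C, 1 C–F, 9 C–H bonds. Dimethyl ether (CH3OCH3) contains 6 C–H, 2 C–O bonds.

Reaction II, by 1298 kJ

Reaction I:
  Bonds broken (reactants):
    C–C: 2 × 338 = 676
    C–H: 8 × 403 = 3224
    C=C: 1 × 625 = 625
    H–F: 1 × 578 = 578
    Σ(broken) = 5103 kJ
  Bonds formed (products):
    C–C: 3 × 338 = 1014
    C–F: 1 × 501 = 501
    C–H: 9 × 403 = 3627
    Σ(formed) = 5142 kJ
  ΔH_I = 5103 − 5142 = −39 kJ
Reaction II:
  Bonds broken (reactants):
    C–H: 6 × 403 = 2418
    C–O: 2 × 344 = 688
    O=O: 3 × 505 = 1515
    Σ(broken) = 4621 kJ
  Bonds formed (products):
    C=O: 4 × 783 = 3132
    O–H: 6 × 471 = 2826
    Σ(formed) = 5958 kJ
  ΔH_II = 4621 − 5958 = −1337 kJ
ΔH_I − ΔH_II = +1298 kJ, so reaction II has the more negative ΔH; |ΔH_I − ΔH_II| = 1298 kJ.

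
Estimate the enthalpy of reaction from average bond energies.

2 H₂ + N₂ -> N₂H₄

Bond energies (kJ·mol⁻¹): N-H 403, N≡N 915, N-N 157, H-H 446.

ΔH ≈ +38 kJ

Bonds broken (reactants):
  H-H: 2 × 446 = 892
  N≡N: 1 × 915 = 915
  Σ(broken) = 1807 kJ
Bonds formed (products):
  N-H: 4 × 403 = 1612
  N-N: 1 × 157 = 157
  Σ(formed) = 1769 kJ
ΔH = Σ(broken) − Σ(formed) = 1807 − 1769 = +38 kJ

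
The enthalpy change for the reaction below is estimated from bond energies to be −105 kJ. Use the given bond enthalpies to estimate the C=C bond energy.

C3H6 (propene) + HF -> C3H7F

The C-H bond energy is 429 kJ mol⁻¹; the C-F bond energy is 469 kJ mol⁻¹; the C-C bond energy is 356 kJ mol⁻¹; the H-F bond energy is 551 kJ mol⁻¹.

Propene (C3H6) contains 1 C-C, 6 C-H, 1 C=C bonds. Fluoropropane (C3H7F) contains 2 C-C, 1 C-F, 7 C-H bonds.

D(C=C) ≈ 598 kJ/mol

Let D be the C=C bond energy.
Σ(broken) = 1×356 + 6×429 + 1×D + 1×551 = 3481 + D
Σ(formed) = 2×356 + 1×469 + 7×429 = 4184
ΔH = Σ(broken) − Σ(formed) = (3481 + D) − (4184) = −703 + D
Setting this equal to −105 kJ gives D = 598 kJ/mol.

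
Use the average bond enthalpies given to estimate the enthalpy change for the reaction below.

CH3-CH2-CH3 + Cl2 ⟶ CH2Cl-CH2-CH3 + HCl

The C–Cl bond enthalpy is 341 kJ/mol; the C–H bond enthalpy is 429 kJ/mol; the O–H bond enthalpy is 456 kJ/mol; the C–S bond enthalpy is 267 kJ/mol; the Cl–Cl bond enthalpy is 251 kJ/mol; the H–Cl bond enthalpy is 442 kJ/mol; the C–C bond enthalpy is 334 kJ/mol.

Bonds broken (reactants):
  C–C: 2 × 334 = 668
  C–H: 8 × 429 = 3432
  Cl–Cl: 1 × 251 = 251
  Σ(broken) = 4351 kJ
Bonds formed (products):
  C–C: 2 × 334 = 668
  C–Cl: 1 × 341 = 341
  C–H: 7 × 429 = 3003
  H–Cl: 1 × 442 = 442
  Σ(formed) = 4454 kJ
ΔH = Σ(broken) − Σ(formed) = 4351 − 4454 = −103 kJ

ΔH ≈ −103 kJ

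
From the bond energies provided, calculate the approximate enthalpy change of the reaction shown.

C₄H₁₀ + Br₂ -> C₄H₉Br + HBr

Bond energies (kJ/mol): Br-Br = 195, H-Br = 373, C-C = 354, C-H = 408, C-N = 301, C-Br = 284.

Bonds broken (reactants):
  Br-Br: 1 × 195 = 195
  C-C: 3 × 354 = 1062
  C-H: 10 × 408 = 4080
  Σ(broken) = 5337 kJ
Bonds formed (products):
  C-Br: 1 × 284 = 284
  C-C: 3 × 354 = 1062
  C-H: 9 × 408 = 3672
  H-Br: 1 × 373 = 373
  Σ(formed) = 5391 kJ
ΔH = Σ(broken) − Σ(formed) = 5337 − 5391 = −54 kJ

ΔH ≈ −54 kJ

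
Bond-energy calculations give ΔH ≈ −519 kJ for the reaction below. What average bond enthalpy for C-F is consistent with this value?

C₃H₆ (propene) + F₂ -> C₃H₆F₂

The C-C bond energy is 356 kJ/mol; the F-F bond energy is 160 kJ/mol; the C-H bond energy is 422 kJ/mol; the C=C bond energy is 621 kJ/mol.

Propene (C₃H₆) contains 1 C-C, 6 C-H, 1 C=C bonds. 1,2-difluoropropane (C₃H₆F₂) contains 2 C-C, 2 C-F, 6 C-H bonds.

D(C-F) ≈ 472 kJ/mol

Let D be the C-F bond energy.
Σ(broken) = 1×356 + 6×422 + 1×621 + 1×160 = 3669
Σ(formed) = 2×356 + 2×D + 6×422 = 3244 + 2D
ΔH = Σ(broken) − Σ(formed) = (3669) − (3244 + 2D) = +425 − 2D
Setting this equal to −519 kJ gives 2D = 944, so D = 472 kJ/mol.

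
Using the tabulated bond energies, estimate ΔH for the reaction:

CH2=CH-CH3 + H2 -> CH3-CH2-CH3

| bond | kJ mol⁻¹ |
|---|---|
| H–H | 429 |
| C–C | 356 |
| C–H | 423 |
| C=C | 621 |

ΔH ≈ −152 kJ

Bonds broken (reactants):
  C–C: 1 × 356 = 356
  C–H: 6 × 423 = 2538
  C=C: 1 × 621 = 621
  H–H: 1 × 429 = 429
  Σ(broken) = 3944 kJ
Bonds formed (products):
  C–C: 2 × 356 = 712
  C–H: 8 × 423 = 3384
  Σ(formed) = 4096 kJ
ΔH = Σ(broken) − Σ(formed) = 3944 − 4096 = −152 kJ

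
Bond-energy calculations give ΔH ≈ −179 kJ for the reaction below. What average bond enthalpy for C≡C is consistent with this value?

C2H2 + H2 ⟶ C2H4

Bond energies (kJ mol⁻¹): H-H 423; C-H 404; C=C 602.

Let D be the C≡C bond energy.
Σ(broken) = 1×D + 2×404 + 1×423 = 1231 + D
Σ(formed) = 4×404 + 1×602 = 2218
ΔH = Σ(broken) − Σ(formed) = (1231 + D) − (2218) = −987 + D
Setting this equal to −179 kJ gives D = 808 kJ/mol.

D(C≡C) ≈ 808 kJ/mol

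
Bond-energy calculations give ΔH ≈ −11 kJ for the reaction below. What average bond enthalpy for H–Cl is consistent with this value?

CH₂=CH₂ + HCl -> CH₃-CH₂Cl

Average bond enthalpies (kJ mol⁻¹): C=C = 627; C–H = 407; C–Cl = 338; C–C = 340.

Let D be the H–Cl bond energy.
Σ(broken) = 4×407 + 1×627 + 1×D = 2255 + D
Σ(formed) = 1×340 + 1×338 + 5×407 = 2713
ΔH = Σ(broken) − Σ(formed) = (2255 + D) − (2713) = −458 + D
Setting this equal to −11 kJ gives D = 447 kJ/mol.

D(H–Cl) ≈ 447 kJ/mol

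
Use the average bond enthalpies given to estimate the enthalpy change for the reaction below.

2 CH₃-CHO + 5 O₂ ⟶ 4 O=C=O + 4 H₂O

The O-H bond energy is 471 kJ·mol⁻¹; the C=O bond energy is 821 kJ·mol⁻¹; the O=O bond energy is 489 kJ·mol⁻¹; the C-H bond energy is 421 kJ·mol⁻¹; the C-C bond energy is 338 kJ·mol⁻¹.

ΔH ≈ −2205 kJ

Bonds broken (reactants):
  C-C: 2 × 338 = 676
  C-H: 8 × 421 = 3368
  C=O: 2 × 821 = 1642
  O=O: 5 × 489 = 2445
  Σ(broken) = 8131 kJ
Bonds formed (products):
  C=O: 8 × 821 = 6568
  O-H: 8 × 471 = 3768
  Σ(formed) = 10336 kJ
ΔH = Σ(broken) − Σ(formed) = 8131 − 10336 = −2205 kJ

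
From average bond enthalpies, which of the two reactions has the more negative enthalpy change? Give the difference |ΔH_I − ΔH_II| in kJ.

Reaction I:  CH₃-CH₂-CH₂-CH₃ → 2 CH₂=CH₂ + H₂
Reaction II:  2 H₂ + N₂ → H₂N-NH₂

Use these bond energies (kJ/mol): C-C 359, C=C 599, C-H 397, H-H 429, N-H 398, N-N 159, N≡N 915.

Reaction I:
  Bonds broken (reactants):
    C-C: 3 × 359 = 1077
    C-H: 10 × 397 = 3970
    Σ(broken) = 5047 kJ
  Bonds formed (products):
    C-H: 8 × 397 = 3176
    C=C: 2 × 599 = 1198
    H-H: 1 × 429 = 429
    Σ(formed) = 4803 kJ
  ΔH_I = 5047 − 4803 = +244 kJ
Reaction II:
  Bonds broken (reactants):
    H-H: 2 × 429 = 858
    N≡N: 1 × 915 = 915
    Σ(broken) = 1773 kJ
  Bonds formed (products):
    N-H: 4 × 398 = 1592
    N-N: 1 × 159 = 159
    Σ(formed) = 1751 kJ
  ΔH_II = 1773 − 1751 = +22 kJ
ΔH_I − ΔH_II = +222 kJ, so reaction II has the more negative ΔH; |ΔH_I − ΔH_II| = 222 kJ.

Reaction II, by 222 kJ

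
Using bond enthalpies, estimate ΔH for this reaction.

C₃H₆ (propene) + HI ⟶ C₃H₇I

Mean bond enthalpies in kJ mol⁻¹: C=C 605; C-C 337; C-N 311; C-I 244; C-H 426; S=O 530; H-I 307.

ΔH ≈ −95 kJ

Bonds broken (reactants):
  C-C: 1 × 337 = 337
  C-H: 6 × 426 = 2556
  C=C: 1 × 605 = 605
  H-I: 1 × 307 = 307
  Σ(broken) = 3805 kJ
Bonds formed (products):
  C-C: 2 × 337 = 674
  C-H: 7 × 426 = 2982
  C-I: 1 × 244 = 244
  Σ(formed) = 3900 kJ
ΔH = Σ(broken) − Σ(formed) = 3805 − 3900 = −95 kJ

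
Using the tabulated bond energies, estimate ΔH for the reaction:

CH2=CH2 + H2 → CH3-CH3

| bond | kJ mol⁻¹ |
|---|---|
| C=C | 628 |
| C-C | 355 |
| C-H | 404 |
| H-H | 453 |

ΔH ≈ −82 kJ

Bonds broken (reactants):
  C-H: 4 × 404 = 1616
  C=C: 1 × 628 = 628
  H-H: 1 × 453 = 453
  Σ(broken) = 2697 kJ
Bonds formed (products):
  C-C: 1 × 355 = 355
  C-H: 6 × 404 = 2424
  Σ(formed) = 2779 kJ
ΔH = Σ(broken) − Σ(formed) = 2697 − 2779 = −82 kJ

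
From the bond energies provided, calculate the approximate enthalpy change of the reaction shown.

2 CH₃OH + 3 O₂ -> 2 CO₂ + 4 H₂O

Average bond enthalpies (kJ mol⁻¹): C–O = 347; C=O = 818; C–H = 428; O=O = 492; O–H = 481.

ΔH ≈ −1420 kJ

Bonds broken (reactants):
  C–H: 6 × 428 = 2568
  C–O: 2 × 347 = 694
  O–H: 2 × 481 = 962
  O=O: 3 × 492 = 1476
  Σ(broken) = 5700 kJ
Bonds formed (products):
  C=O: 4 × 818 = 3272
  O–H: 8 × 481 = 3848
  Σ(formed) = 7120 kJ
ΔH = Σ(broken) − Σ(formed) = 5700 − 7120 = −1420 kJ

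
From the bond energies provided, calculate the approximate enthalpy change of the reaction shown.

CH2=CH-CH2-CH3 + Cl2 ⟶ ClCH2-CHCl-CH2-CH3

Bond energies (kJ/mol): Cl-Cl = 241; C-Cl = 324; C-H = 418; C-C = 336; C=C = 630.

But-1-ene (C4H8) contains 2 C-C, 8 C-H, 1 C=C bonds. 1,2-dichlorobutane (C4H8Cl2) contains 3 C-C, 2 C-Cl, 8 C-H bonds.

ΔH ≈ −113 kJ

Bonds broken (reactants):
  C-C: 2 × 336 = 672
  C-H: 8 × 418 = 3344
  C=C: 1 × 630 = 630
  Cl-Cl: 1 × 241 = 241
  Σ(broken) = 4887 kJ
Bonds formed (products):
  C-C: 3 × 336 = 1008
  C-Cl: 2 × 324 = 648
  C-H: 8 × 418 = 3344
  Σ(formed) = 5000 kJ
ΔH = Σ(broken) − Σ(formed) = 4887 − 5000 = −113 kJ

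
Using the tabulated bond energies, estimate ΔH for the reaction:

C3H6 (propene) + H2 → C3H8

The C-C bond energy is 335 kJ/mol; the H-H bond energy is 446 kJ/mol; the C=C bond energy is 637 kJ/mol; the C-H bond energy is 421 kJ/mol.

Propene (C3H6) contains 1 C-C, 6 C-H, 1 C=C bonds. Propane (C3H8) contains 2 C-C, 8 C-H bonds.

ΔH ≈ −94 kJ

Bonds broken (reactants):
  C-C: 1 × 335 = 335
  C-H: 6 × 421 = 2526
  C=C: 1 × 637 = 637
  H-H: 1 × 446 = 446
  Σ(broken) = 3944 kJ
Bonds formed (products):
  C-C: 2 × 335 = 670
  C-H: 8 × 421 = 3368
  Σ(formed) = 4038 kJ
ΔH = Σ(broken) − Σ(formed) = 3944 − 4038 = −94 kJ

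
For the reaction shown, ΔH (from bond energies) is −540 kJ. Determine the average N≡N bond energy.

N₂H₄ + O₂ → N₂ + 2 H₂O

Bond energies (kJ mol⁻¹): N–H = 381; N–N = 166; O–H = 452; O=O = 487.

Let D be the N≡N bond energy.
Σ(broken) = 4×381 + 1×166 + 1×487 = 2177
Σ(formed) = 1×D + 4×452 = 1808 + D
ΔH = Σ(broken) − Σ(formed) = (2177) − (1808 + D) = +369 − D
Setting this equal to −540 kJ gives D = 909 kJ/mol.

D(N≡N) ≈ 909 kJ/mol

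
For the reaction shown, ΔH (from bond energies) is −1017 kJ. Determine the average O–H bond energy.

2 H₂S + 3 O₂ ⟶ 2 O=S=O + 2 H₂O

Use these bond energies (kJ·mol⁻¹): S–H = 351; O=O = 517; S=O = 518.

Let D be the O–H bond energy.
Σ(broken) = 3×517 + 4×351 = 2955
Σ(formed) = 4×D + 4×518 = 2072 + 4D
ΔH = Σ(broken) − Σ(formed) = (2955) − (2072 + 4D) = +883 − 4D
Setting this equal to −1017 kJ gives 4D = 1900, so D = 475 kJ/mol.

D(O–H) ≈ 475 kJ/mol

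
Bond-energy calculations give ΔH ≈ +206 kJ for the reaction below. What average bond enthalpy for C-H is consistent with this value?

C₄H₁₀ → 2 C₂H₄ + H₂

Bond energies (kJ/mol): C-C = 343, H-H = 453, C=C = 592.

Let D be the C-H bond energy.
Σ(broken) = 3×343 + 10×D = 1029 + 10D
Σ(formed) = 8×D + 2×592 + 1×453 = 1637 + 8D
ΔH = Σ(broken) − Σ(formed) = (1029 + 10D) − (1637 + 8D) = −608 + 2D
Setting this equal to +206 kJ gives 2D = 814, so D = 407 kJ/mol.

D(C-H) ≈ 407 kJ/mol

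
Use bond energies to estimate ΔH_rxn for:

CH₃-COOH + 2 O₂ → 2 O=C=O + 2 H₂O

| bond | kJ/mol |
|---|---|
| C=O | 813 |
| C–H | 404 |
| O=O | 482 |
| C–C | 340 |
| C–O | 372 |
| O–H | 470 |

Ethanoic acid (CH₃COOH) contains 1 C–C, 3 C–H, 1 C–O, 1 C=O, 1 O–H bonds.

Bonds broken (reactants):
  C–C: 1 × 340 = 340
  C–H: 3 × 404 = 1212
  C–O: 1 × 372 = 372
  C=O: 1 × 813 = 813
  O–H: 1 × 470 = 470
  O=O: 2 × 482 = 964
  Σ(broken) = 4171 kJ
Bonds formed (products):
  C=O: 4 × 813 = 3252
  O–H: 4 × 470 = 1880
  Σ(formed) = 5132 kJ
ΔH = Σ(broken) − Σ(formed) = 4171 − 5132 = −961 kJ

ΔH ≈ −961 kJ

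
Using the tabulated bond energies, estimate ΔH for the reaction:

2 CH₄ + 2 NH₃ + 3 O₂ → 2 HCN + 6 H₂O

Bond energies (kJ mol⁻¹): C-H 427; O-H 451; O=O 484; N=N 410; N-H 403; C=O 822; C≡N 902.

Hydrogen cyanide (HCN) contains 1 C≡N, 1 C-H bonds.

ΔH ≈ −784 kJ

Bonds broken (reactants):
  C-H: 8 × 427 = 3416
  N-H: 6 × 403 = 2418
  O=O: 3 × 484 = 1452
  Σ(broken) = 7286 kJ
Bonds formed (products):
  C≡N: 2 × 902 = 1804
  C-H: 2 × 427 = 854
  O-H: 12 × 451 = 5412
  Σ(formed) = 8070 kJ
ΔH = Σ(broken) − Σ(formed) = 7286 − 8070 = −784 kJ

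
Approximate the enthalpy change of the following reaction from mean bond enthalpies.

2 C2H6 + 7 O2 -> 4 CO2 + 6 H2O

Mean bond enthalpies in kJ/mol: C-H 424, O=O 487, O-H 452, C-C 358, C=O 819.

ΔH ≈ −2763 kJ

Bonds broken (reactants):
  C-C: 2 × 358 = 716
  C-H: 12 × 424 = 5088
  O=O: 7 × 487 = 3409
  Σ(broken) = 9213 kJ
Bonds formed (products):
  C=O: 8 × 819 = 6552
  O-H: 12 × 452 = 5424
  Σ(formed) = 11976 kJ
ΔH = Σ(broken) − Σ(formed) = 9213 − 11976 = −2763 kJ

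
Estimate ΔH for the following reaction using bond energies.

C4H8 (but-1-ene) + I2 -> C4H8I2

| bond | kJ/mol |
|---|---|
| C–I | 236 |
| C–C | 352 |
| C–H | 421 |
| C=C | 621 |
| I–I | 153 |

Bonds broken (reactants):
  C–C: 2 × 352 = 704
  C–H: 8 × 421 = 3368
  C=C: 1 × 621 = 621
  I–I: 1 × 153 = 153
  Σ(broken) = 4846 kJ
Bonds formed (products):
  C–C: 3 × 352 = 1056
  C–H: 8 × 421 = 3368
  C–I: 2 × 236 = 472
  Σ(formed) = 4896 kJ
ΔH = Σ(broken) − Σ(formed) = 4846 − 4896 = −50 kJ

ΔH ≈ −50 kJ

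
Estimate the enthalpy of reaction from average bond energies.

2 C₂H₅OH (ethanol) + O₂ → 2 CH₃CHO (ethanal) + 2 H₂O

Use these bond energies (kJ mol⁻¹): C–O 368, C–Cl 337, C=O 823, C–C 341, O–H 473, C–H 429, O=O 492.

ΔH ≈ −506 kJ

Bonds broken (reactants):
  C–C: 2 × 341 = 682
  C–H: 10 × 429 = 4290
  C–O: 2 × 368 = 736
  O–H: 2 × 473 = 946
  O=O: 1 × 492 = 492
  Σ(broken) = 7146 kJ
Bonds formed (products):
  C–C: 2 × 341 = 682
  C–H: 8 × 429 = 3432
  C=O: 2 × 823 = 1646
  O–H: 4 × 473 = 1892
  Σ(formed) = 7652 kJ
ΔH = Σ(broken) − Σ(formed) = 7146 − 7652 = −506 kJ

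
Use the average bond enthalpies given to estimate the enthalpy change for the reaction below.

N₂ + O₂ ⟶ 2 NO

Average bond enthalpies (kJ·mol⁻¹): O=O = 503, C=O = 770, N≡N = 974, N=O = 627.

Bonds broken (reactants):
  N≡N: 1 × 974 = 974
  O=O: 1 × 503 = 503
  Σ(broken) = 1477 kJ
Bonds formed (products):
  N=O: 2 × 627 = 1254
  Σ(formed) = 1254 kJ
ΔH = Σ(broken) − Σ(formed) = 1477 − 1254 = +223 kJ

ΔH ≈ +223 kJ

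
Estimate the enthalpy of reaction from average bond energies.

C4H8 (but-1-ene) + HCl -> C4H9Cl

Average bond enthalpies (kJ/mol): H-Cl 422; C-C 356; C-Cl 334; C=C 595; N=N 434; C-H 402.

Bonds broken (reactants):
  C-C: 2 × 356 = 712
  C-H: 8 × 402 = 3216
  C=C: 1 × 595 = 595
  H-Cl: 1 × 422 = 422
  Σ(broken) = 4945 kJ
Bonds formed (products):
  C-C: 3 × 356 = 1068
  C-Cl: 1 × 334 = 334
  C-H: 9 × 402 = 3618
  Σ(formed) = 5020 kJ
ΔH = Σ(broken) − Σ(formed) = 4945 − 5020 = −75 kJ

ΔH ≈ −75 kJ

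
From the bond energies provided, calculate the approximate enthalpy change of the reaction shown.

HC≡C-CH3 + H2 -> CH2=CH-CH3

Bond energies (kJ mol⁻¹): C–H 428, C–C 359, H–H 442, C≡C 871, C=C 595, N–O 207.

ΔH ≈ −138 kJ

Bonds broken (reactants):
  C≡C: 1 × 871 = 871
  C–C: 1 × 359 = 359
  C–H: 4 × 428 = 1712
  H–H: 1 × 442 = 442
  Σ(broken) = 3384 kJ
Bonds formed (products):
  C–C: 1 × 359 = 359
  C–H: 6 × 428 = 2568
  C=C: 1 × 595 = 595
  Σ(formed) = 3522 kJ
ΔH = Σ(broken) − Σ(formed) = 3384 − 3522 = −138 kJ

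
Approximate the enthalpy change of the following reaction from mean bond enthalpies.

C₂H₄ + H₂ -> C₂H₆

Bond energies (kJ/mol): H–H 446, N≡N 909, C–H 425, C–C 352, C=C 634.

ΔH ≈ −122 kJ

Bonds broken (reactants):
  C–H: 4 × 425 = 1700
  C=C: 1 × 634 = 634
  H–H: 1 × 446 = 446
  Σ(broken) = 2780 kJ
Bonds formed (products):
  C–C: 1 × 352 = 352
  C–H: 6 × 425 = 2550
  Σ(formed) = 2902 kJ
ΔH = Σ(broken) − Σ(formed) = 2780 − 2902 = −122 kJ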